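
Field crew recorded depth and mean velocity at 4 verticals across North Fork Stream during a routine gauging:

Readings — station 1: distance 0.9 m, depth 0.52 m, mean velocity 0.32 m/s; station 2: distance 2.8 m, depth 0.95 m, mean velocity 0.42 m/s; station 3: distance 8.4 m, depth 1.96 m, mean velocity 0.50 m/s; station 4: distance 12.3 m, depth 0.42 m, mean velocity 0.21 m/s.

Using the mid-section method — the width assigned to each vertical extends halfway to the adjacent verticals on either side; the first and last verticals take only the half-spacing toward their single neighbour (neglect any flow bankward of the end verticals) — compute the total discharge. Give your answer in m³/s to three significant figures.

6.48 m³/s

w_1 = (2.8 − 0.9)/2 = 0.95 m; q_1 = 0.32 × 0.52 × 0.95 = 0.1581 m³/s
w_2 = (8.4 − 0.9)/2 = 3.75 m; q_2 = 0.42 × 0.95 × 3.75 = 1.496 m³/s
w_3 = (12.3 − 2.8)/2 = 4.75 m; q_3 = 0.50 × 1.96 × 4.75 = 4.655 m³/s
w_4 = (12.3 − 8.4)/2 = 1.95 m; q_4 = 0.21 × 0.42 × 1.95 = 0.1720 m³/s
Q = Σ qᵢ = 6.481 m³/s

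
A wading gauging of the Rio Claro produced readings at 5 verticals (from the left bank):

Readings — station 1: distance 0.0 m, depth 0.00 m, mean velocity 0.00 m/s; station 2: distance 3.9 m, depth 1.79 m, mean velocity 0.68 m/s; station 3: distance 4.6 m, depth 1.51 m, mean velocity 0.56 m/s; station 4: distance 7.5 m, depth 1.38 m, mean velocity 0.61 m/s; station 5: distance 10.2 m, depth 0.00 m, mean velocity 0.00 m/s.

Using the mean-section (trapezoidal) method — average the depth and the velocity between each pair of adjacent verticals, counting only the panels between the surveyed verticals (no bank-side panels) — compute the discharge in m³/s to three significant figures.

Panel 1-2: Δb = 3.9 m, d̄ = (0.00+1.79)/2 = 0.895, v̄ = (0.00+0.68)/2 = 0.34 → q = 3.9×0.895×0.34 = 1.187 m³/s
Panel 2-3: Δb = 0.7 m, d̄ = (1.79+1.51)/2 = 1.65, v̄ = (0.68+0.56)/2 = 0.62 → q = 0.7×1.65×0.62 = 0.7161 m³/s
Panel 3-4: Δb = 2.9 m, d̄ = (1.51+1.38)/2 = 1.445, v̄ = (0.56+0.61)/2 = 0.585 → q = 2.9×1.445×0.585 = 2.451 m³/s
Panel 4-5: Δb = 2.7 m, d̄ = (1.38+0.00)/2 = 0.69, v̄ = (0.61+0.00)/2 = 0.305 → q = 2.7×0.69×0.305 = 0.5682 m³/s
Q = Σ q = 4.923 m³/s

4.92 m³/s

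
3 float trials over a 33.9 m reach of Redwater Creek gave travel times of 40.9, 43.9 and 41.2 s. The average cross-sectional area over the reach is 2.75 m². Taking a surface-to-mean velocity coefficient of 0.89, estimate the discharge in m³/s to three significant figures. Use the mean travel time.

t̄ = (40.9 + 43.9 + 41.2) / 3 = 42 s
v_surface = L / t̄ = 33.9 / 42 = 0.8071 m/s
v_mean = 0.89 × 0.8071 = 0.7184 m/s
Q = A × v_mean = 2.75 × 0.7184 = 1.975 m³/s

1.98 m³/s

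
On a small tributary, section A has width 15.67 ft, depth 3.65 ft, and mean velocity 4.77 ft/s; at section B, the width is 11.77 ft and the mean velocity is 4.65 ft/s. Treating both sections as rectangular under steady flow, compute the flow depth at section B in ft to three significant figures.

Q = A₁V₁ = (15.67×3.65) × 4.77 = 272.8 ft³/s
d₂ = Q/(b₂ V₂) = 272.8/(11.77×4.65) = 4.985 ft

4.98 ft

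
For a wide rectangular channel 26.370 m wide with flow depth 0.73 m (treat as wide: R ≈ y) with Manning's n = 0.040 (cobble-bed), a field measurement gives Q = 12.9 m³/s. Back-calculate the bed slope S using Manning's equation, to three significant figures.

0.00109

A = b·y = 26.370 × 0.73 = 19.25 m²
Wide channel: R ≈ y = 0.73 m
S = (Q·n / (1·A·R^(2/3)))² = (12.9×0.040 / (1×19.25×0.8107))² = 0.001093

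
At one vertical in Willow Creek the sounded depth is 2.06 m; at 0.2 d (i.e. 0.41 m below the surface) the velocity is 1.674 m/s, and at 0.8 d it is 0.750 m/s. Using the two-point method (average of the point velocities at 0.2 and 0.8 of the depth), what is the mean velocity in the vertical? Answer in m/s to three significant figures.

1.21 m/s

v̄ = (1.674 + 0.750) / 2 = 1.212 m/s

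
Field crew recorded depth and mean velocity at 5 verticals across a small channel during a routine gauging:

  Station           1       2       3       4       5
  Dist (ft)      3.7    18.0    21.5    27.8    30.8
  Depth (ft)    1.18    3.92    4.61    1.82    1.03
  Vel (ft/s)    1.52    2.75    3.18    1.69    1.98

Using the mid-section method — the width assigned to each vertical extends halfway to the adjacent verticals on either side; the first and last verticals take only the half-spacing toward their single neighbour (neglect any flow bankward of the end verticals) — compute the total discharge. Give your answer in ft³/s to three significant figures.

198 ft³/s

w_1 = (18.0 − 3.7)/2 = 7.15 ft; q_1 = 1.52 × 1.18 × 7.15 = 12.82 ft³/s
w_2 = (21.5 − 3.7)/2 = 8.9 ft; q_2 = 2.75 × 3.92 × 8.9 = 95.94 ft³/s
w_3 = (27.8 − 18.0)/2 = 4.9 ft; q_3 = 3.18 × 4.61 × 4.9 = 71.83 ft³/s
w_4 = (30.8 − 21.5)/2 = 4.65 ft; q_4 = 1.69 × 1.82 × 4.65 = 14.30 ft³/s
w_5 = (30.8 − 27.8)/2 = 1.5 ft; q_5 = 1.98 × 1.03 × 1.5 = 3.059 ft³/s
Q = Σ qᵢ = 198.0 ft³/s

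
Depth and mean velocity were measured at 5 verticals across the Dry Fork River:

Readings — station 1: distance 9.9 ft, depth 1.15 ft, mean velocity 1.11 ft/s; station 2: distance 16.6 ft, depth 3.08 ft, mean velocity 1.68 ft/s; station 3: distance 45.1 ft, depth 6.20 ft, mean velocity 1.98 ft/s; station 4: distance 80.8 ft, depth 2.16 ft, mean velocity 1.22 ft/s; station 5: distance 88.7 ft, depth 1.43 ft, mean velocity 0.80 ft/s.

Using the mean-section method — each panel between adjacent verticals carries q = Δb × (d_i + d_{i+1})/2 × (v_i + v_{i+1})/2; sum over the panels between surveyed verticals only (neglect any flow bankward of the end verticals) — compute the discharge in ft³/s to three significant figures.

515 ft³/s

Panel 1-2: Δb = 6.7 ft, d̄ = (1.15+3.08)/2 = 2.115, v̄ = (1.11+1.68)/2 = 1.395 → q = 6.7×2.115×1.395 = 19.77 ft³/s
Panel 2-3: Δb = 28.5 ft, d̄ = (3.08+6.20)/2 = 4.64, v̄ = (1.68+1.98)/2 = 1.83 → q = 28.5×4.64×1.83 = 242.0 ft³/s
Panel 3-4: Δb = 35.7 ft, d̄ = (6.20+2.16)/2 = 4.18, v̄ = (1.98+1.22)/2 = 1.6 → q = 35.7×4.18×1.6 = 238.8 ft³/s
Panel 4-5: Δb = 7.9 ft, d̄ = (2.16+1.43)/2 = 1.795, v̄ = (1.22+0.80)/2 = 1.01 → q = 7.9×1.795×1.01 = 14.32 ft³/s
Q = Σ q = 514.9 ft³/s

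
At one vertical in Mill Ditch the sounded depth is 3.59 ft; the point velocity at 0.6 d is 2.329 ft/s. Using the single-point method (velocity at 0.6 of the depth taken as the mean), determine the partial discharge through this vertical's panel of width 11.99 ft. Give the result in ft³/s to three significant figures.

v̄ = v₀.₆ = 2.329 ft/s
q = v̄ × d × w = 2.329 × 3.59 × 11.99 = 100.2 ft³/s

100 ft³/s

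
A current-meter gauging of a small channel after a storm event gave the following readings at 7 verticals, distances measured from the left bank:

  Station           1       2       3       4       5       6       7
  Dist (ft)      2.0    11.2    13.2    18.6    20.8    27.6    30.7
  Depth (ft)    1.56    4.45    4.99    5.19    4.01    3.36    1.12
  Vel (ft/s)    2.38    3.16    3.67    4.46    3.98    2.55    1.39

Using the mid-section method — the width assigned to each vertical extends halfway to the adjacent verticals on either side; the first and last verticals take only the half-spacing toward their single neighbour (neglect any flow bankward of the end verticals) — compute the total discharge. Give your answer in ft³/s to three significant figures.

w_1 = (11.2 − 2.0)/2 = 4.6 ft; q_1 = 2.38 × 1.56 × 4.6 = 17.08 ft³/s
w_2 = (13.2 − 2.0)/2 = 5.6 ft; q_2 = 3.16 × 4.45 × 5.6 = 78.75 ft³/s
w_3 = (18.6 − 11.2)/2 = 3.7 ft; q_3 = 3.67 × 4.99 × 3.7 = 67.76 ft³/s
w_4 = (20.8 − 13.2)/2 = 3.8 ft; q_4 = 4.46 × 5.19 × 3.8 = 87.96 ft³/s
w_5 = (27.6 − 18.6)/2 = 4.5 ft; q_5 = 3.98 × 4.01 × 4.5 = 71.82 ft³/s
w_6 = (30.7 − 20.8)/2 = 4.95 ft; q_6 = 2.55 × 3.36 × 4.95 = 42.41 ft³/s
w_7 = (30.7 − 27.6)/2 = 1.55 ft; q_7 = 1.39 × 1.12 × 1.55 = 2.413 ft³/s
Q = Σ qᵢ = 368.2 ft³/s

368 ft³/s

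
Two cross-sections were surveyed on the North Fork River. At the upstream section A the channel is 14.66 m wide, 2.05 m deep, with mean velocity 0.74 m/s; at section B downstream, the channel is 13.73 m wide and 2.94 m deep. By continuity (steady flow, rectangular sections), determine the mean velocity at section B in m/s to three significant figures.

0.551 m/s

Q = A₁V₁ = (14.66×2.05) × 0.74 = 22.24 m³/s
A₂ = 13.73 × 2.94 = 40.37 m²
V₂ = Q/A₂ = 22.24/40.37 = 0.5509 m/s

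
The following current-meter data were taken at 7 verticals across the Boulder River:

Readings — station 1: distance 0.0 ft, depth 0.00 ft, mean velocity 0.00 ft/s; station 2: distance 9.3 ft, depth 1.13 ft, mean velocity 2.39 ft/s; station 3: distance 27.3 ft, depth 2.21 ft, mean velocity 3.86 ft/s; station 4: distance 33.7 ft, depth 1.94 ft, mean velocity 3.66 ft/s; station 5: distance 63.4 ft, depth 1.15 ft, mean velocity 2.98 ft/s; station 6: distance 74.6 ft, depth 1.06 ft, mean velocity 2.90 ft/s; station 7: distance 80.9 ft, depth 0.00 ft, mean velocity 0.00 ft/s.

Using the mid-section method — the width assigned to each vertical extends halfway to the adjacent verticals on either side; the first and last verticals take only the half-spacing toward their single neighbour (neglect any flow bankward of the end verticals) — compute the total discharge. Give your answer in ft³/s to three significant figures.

w_2 = (27.3 − 0.0)/2 = 13.65 ft; q_2 = 2.39 × 1.13 × 13.65 = 36.86 ft³/s
w_3 = (33.7 − 9.3)/2 = 12.2 ft; q_3 = 3.86 × 2.21 × 12.2 = 104.1 ft³/s
w_4 = (63.4 − 27.3)/2 = 18.05 ft; q_4 = 3.66 × 1.94 × 18.05 = 128.2 ft³/s
w_5 = (74.6 − 33.7)/2 = 20.45 ft; q_5 = 2.98 × 1.15 × 20.45 = 70.08 ft³/s
w_6 = (80.9 − 63.4)/2 = 8.75 ft; q_6 = 2.90 × 1.06 × 8.75 = 26.90 ft³/s
Stations 1, 7 contribute zero (depth or velocity is 0).
Q = Σ qᵢ = 366.1 ft³/s

366 ft³/s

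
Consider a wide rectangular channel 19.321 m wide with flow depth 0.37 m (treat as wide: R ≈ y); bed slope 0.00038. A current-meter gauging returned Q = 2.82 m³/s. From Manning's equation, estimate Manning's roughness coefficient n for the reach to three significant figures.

A = b·y = 19.321 × 0.37 = 7.149 m²
Wide channel: R ≈ y = 0.37 m
n = (1/Q)·A·R^(2/3)·S^(1/2) = (1/2.82) × 7.149 × 0.5154 × 0.01949 = 0.02547

0.0255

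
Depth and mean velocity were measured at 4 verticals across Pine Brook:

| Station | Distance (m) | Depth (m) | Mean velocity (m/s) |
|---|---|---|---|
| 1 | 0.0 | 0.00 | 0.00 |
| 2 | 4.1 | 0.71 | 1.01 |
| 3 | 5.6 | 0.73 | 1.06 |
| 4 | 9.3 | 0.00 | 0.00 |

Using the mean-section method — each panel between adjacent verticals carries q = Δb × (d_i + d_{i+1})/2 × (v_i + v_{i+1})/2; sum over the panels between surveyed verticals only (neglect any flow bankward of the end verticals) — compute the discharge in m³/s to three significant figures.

Panel 1-2: Δb = 4.1 m, d̄ = (0.00+0.71)/2 = 0.355, v̄ = (0.00+1.01)/2 = 0.505 → q = 4.1×0.355×0.505 = 0.7350 m³/s
Panel 2-3: Δb = 1.5 m, d̄ = (0.71+0.73)/2 = 0.72, v̄ = (1.01+1.06)/2 = 1.035 → q = 1.5×0.72×1.035 = 1.118 m³/s
Panel 3-4: Δb = 3.7 m, d̄ = (0.73+0.00)/2 = 0.365, v̄ = (1.06+0.00)/2 = 0.53 → q = 3.7×0.365×0.53 = 0.7158 m³/s
Q = Σ q = 2.569 m³/s

2.57 m³/s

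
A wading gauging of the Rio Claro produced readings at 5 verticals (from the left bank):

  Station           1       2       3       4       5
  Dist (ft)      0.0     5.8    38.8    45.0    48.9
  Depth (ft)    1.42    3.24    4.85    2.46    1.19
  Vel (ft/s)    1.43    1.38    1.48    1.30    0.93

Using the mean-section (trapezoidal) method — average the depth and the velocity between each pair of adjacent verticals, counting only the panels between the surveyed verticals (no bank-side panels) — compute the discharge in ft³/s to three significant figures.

249 ft³/s

Panel 1-2: Δb = 5.8 ft, d̄ = (1.42+3.24)/2 = 2.33, v̄ = (1.43+1.38)/2 = 1.405 → q = 5.8×2.33×1.405 = 18.99 ft³/s
Panel 2-3: Δb = 33 ft, d̄ = (3.24+4.85)/2 = 4.045, v̄ = (1.38+1.48)/2 = 1.43 → q = 33×4.045×1.43 = 190.9 ft³/s
Panel 3-4: Δb = 6.2 ft, d̄ = (4.85+2.46)/2 = 3.655, v̄ = (1.48+1.30)/2 = 1.39 → q = 6.2×3.655×1.39 = 31.50 ft³/s
Panel 4-5: Δb = 3.9 ft, d̄ = (2.46+1.19)/2 = 1.825, v̄ = (1.30+0.93)/2 = 1.115 → q = 3.9×1.825×1.115 = 7.936 ft³/s
Q = Σ q = 249.3 ft³/s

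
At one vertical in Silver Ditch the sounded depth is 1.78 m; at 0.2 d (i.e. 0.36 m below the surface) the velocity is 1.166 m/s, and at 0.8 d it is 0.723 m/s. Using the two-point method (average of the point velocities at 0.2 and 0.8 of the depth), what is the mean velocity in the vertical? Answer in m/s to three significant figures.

v̄ = (1.166 + 0.723) / 2 = 0.9445 m/s

0.945 m/s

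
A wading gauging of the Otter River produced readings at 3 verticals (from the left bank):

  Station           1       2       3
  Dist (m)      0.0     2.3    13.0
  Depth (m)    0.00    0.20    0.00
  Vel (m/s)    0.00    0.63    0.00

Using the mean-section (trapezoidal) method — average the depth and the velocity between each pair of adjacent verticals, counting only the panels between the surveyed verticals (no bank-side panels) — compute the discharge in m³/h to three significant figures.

Panel 1-2: Δb = 2.3 m, d̄ = (0.00+0.20)/2 = 0.1, v̄ = (0.00+0.63)/2 = 0.315 → q = 2.3×0.1×0.315 = 0.07245 m³/s
Panel 2-3: Δb = 10.7 m, d̄ = (0.20+0.00)/2 = 0.1, v̄ = (0.63+0.00)/2 = 0.315 → q = 10.7×0.1×0.315 = 0.3371 m³/s
Q = Σ q = 0.4095 m³/s
= 0.4095 × 3600 = 1474 m³/h

1470 m³/h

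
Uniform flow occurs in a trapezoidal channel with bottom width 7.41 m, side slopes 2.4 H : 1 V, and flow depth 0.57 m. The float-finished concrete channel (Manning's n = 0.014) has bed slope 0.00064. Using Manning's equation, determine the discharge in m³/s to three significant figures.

A = (b + z·y)·y = (7.41 + 2.4×0.57)×0.57 = 5.003 m²
P = b + 2y√(1+z²) = 7.41 + 2×0.57×√(1+2.4²) = 10.37 m
R = A/P = 5.003/10.37 = 0.4823 m
Q = (1/n)·A·R^(2/3)·S^(1/2) = (1/0.014) × 5.003 × 0.4823^(2/3) × 0.00064^(1/2) = 5.561 m³/s

5.56 m³/s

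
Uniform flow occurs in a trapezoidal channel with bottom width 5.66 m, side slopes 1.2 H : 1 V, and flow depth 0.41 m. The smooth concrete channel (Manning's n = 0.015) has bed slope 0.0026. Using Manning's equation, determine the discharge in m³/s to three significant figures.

A = (b + z·y)·y = (5.66 + 1.2×0.41)×0.41 = 2.522 m²
P = b + 2y√(1+z²) = 5.66 + 2×0.41×√(1+1.2²) = 6.941 m
R = A/P = 2.522/6.941 = 0.3634 m
Q = (1/n)·A·R^(2/3)·S^(1/2) = (1/0.015) × 2.522 × 0.3634^(2/3) × 0.0026^(1/2) = 4.366 m³/s

4.37 m³/s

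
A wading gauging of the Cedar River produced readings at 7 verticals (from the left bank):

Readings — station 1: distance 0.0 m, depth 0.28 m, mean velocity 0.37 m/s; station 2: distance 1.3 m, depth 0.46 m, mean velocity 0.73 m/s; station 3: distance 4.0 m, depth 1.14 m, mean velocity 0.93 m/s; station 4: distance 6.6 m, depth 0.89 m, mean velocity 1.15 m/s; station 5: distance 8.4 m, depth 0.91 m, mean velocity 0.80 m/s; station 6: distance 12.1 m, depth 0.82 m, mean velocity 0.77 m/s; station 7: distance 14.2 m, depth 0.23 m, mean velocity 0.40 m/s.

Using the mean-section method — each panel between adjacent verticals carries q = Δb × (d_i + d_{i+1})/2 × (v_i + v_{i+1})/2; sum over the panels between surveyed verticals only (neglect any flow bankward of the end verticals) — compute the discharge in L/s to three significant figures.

9540 L/s

Panel 1-2: Δb = 1.3 m, d̄ = (0.28+0.46)/2 = 0.37, v̄ = (0.37+0.73)/2 = 0.55 → q = 1.3×0.37×0.55 = 0.2646 m³/s
Panel 2-3: Δb = 2.7 m, d̄ = (0.46+1.14)/2 = 0.8, v̄ = (0.73+0.93)/2 = 0.83 → q = 2.7×0.8×0.83 = 1.793 m³/s
Panel 3-4: Δb = 2.6 m, d̄ = (1.14+0.89)/2 = 1.015, v̄ = (0.93+1.15)/2 = 1.04 → q = 2.6×1.015×1.04 = 2.745 m³/s
Panel 4-5: Δb = 1.8 m, d̄ = (0.89+0.91)/2 = 0.9, v̄ = (1.15+0.80)/2 = 0.975 → q = 1.8×0.9×0.975 = 1.580 m³/s
Panel 5-6: Δb = 3.7 m, d̄ = (0.91+0.82)/2 = 0.865, v̄ = (0.80+0.77)/2 = 0.785 → q = 3.7×0.865×0.785 = 2.512 m³/s
Panel 6-7: Δb = 2.1 m, d̄ = (0.82+0.23)/2 = 0.525, v̄ = (0.77+0.40)/2 = 0.585 → q = 2.1×0.525×0.585 = 0.6450 m³/s
Q = Σ q = 9.539 m³/s
= 9.539 × 1000 = 9539 L/s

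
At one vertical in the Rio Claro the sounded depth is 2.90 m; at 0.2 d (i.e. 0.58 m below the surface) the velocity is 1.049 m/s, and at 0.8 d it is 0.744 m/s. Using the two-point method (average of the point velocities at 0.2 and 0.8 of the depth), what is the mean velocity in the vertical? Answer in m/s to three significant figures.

0.897 m/s

v̄ = (1.049 + 0.744) / 2 = 0.8965 m/s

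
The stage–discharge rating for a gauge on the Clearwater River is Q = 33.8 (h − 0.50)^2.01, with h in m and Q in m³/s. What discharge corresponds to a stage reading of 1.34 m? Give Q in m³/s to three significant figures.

Q = 33.8 × (1.34 − 0.50)^2.01 = 33.8 × 0.84^2.01 = 23.81 m³/s

23.8 m³/s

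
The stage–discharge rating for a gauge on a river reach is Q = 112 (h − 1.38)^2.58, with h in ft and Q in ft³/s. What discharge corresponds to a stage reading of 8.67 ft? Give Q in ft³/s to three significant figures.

18800 ft³/s

Q = 112 × (8.67 − 1.38)^2.58 = 112 × 7.29^2.58 = 18840 ft³/s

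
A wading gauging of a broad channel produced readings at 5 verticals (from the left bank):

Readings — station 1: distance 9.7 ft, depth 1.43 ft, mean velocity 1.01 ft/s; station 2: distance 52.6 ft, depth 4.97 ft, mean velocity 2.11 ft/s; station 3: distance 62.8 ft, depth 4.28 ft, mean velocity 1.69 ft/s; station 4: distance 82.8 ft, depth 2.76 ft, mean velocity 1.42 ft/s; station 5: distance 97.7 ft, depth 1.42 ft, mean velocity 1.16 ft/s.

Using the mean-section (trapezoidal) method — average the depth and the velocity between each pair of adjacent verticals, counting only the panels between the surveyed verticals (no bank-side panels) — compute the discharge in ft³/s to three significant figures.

453 ft³/s

Panel 1-2: Δb = 42.9 ft, d̄ = (1.43+4.97)/2 = 3.2, v̄ = (1.01+2.11)/2 = 1.56 → q = 42.9×3.2×1.56 = 214.2 ft³/s
Panel 2-3: Δb = 10.2 ft, d̄ = (4.97+4.28)/2 = 4.625, v̄ = (2.11+1.69)/2 = 1.9 → q = 10.2×4.625×1.9 = 89.63 ft³/s
Panel 3-4: Δb = 20 ft, d̄ = (4.28+2.76)/2 = 3.52, v̄ = (1.69+1.42)/2 = 1.555 → q = 20×3.52×1.555 = 109.5 ft³/s
Panel 4-5: Δb = 14.9 ft, d̄ = (2.76+1.42)/2 = 2.09, v̄ = (1.42+1.16)/2 = 1.29 → q = 14.9×2.09×1.29 = 40.17 ft³/s
Q = Σ q = 453.4 ft³/s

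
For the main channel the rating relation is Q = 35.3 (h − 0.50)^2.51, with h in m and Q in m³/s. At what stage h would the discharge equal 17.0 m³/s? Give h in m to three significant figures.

1.25 m

h − h₀ = (Q/C)^(1/b) = (17.0/35.3)^(1/2.51) = 0.7474 m
h = 0.50 + 0.7474 = 1.247 m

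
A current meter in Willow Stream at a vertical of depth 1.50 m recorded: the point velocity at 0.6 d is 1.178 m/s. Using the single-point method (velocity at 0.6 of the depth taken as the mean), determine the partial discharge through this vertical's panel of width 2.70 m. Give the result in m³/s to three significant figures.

4.77 m³/s

v̄ = v₀.₆ = 1.178 m/s
q = v̄ × d × w = 1.178 × 1.50 × 2.70 = 4.771 m³/s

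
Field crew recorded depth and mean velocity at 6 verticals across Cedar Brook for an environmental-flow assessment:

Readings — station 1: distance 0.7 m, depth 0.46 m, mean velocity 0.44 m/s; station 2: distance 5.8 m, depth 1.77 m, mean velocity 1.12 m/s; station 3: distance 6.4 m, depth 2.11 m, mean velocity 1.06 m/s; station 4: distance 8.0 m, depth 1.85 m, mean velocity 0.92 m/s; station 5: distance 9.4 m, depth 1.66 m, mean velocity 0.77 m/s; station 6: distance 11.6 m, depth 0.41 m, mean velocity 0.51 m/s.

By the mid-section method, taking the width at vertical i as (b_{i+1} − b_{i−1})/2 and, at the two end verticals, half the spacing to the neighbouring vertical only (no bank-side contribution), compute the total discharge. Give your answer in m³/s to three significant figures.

w_1 = (5.8 − 0.7)/2 = 2.55 m; q_1 = 0.44 × 0.46 × 2.55 = 0.5161 m³/s
w_2 = (6.4 − 0.7)/2 = 2.85 m; q_2 = 1.12 × 1.77 × 2.85 = 5.650 m³/s
w_3 = (8.0 − 5.8)/2 = 1.1 m; q_3 = 1.06 × 2.11 × 1.1 = 2.460 m³/s
w_4 = (9.4 − 6.4)/2 = 1.5 m; q_4 = 0.92 × 1.85 × 1.5 = 2.553 m³/s
w_5 = (11.6 − 8.0)/2 = 1.8 m; q_5 = 0.77 × 1.66 × 1.8 = 2.301 m³/s
w_6 = (11.6 − 9.4)/2 = 1.1 m; q_6 = 0.51 × 0.41 × 1.1 = 0.2300 m³/s
Q = Σ qᵢ = 13.71 m³/s

13.7 m³/s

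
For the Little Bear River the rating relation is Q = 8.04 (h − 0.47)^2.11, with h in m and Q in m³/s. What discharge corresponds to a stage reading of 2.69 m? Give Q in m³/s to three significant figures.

43.3 m³/s

Q = 8.04 × (2.69 − 0.47)^2.11 = 8.04 × 2.22^2.11 = 43.26 m³/s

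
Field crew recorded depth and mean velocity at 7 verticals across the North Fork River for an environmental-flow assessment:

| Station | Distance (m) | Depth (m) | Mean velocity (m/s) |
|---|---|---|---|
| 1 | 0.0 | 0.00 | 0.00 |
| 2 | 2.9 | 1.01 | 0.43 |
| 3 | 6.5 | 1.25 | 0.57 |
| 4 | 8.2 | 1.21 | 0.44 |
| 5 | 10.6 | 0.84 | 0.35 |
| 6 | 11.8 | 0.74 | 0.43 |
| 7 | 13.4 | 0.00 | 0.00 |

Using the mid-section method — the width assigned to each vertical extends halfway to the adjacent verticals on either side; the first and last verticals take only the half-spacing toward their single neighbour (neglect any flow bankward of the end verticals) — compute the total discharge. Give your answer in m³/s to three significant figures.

5.37 m³/s

w_2 = (6.5 − 0.0)/2 = 3.25 m; q_2 = 0.43 × 1.01 × 3.25 = 1.411 m³/s
w_3 = (8.2 − 2.9)/2 = 2.65 m; q_3 = 0.57 × 1.25 × 2.65 = 1.888 m³/s
w_4 = (10.6 − 6.5)/2 = 2.05 m; q_4 = 0.44 × 1.21 × 2.05 = 1.091 m³/s
w_5 = (11.8 − 8.2)/2 = 1.8 m; q_5 = 0.35 × 0.84 × 1.8 = 0.5292 m³/s
w_6 = (13.4 − 10.6)/2 = 1.4 m; q_6 = 0.43 × 0.74 × 1.4 = 0.4455 m³/s
Stations 1, 7 contribute zero (depth or velocity is 0).
Q = Σ qᵢ = 5.366 m³/s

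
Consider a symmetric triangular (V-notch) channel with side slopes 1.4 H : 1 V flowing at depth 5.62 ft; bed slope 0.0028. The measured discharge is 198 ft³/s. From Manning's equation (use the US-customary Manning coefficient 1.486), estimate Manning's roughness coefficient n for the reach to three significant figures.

A = z·y² = 1.4×5.62² = 44.22 ft²
P = 2y√(1+z²) = 2×5.62×√(1+1.4²) = 19.34 ft
R = A/P = 44.22/19.34 = 2.287 ft
n = (1.486/Q)·A·R^(2/3)·S^(1/2) = (1.486/198) × 44.22 × 1.736 × 0.05292 = 0.03048

0.0305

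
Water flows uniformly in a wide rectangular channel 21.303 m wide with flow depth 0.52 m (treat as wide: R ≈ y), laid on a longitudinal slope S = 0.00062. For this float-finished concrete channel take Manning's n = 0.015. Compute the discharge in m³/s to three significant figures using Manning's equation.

A = b·y = 21.303 × 0.52 = 11.08 m²
Wide channel: R ≈ y = 0.52 m
Q = (1/n)·A·R^(2/3)·S^(1/2) = (1/0.015) × 11.08 × 0.5200^(2/3) × 0.00062^(1/2) = 11.89 m³/s

11.9 m³/s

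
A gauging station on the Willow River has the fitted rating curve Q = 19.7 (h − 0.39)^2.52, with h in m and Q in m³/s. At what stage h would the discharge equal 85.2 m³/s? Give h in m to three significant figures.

h − h₀ = (Q/C)^(1/b) = (85.2/19.7)^(1/2.52) = 1.788 m
h = 0.39 + 1.788 = 2.178 m

2.18 m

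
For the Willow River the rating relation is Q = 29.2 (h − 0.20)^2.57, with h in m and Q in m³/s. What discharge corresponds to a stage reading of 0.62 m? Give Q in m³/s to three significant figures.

Q = 29.2 × (0.62 − 0.20)^2.57 = 29.2 × 0.42^2.57 = 3.141 m³/s

3.14 m³/s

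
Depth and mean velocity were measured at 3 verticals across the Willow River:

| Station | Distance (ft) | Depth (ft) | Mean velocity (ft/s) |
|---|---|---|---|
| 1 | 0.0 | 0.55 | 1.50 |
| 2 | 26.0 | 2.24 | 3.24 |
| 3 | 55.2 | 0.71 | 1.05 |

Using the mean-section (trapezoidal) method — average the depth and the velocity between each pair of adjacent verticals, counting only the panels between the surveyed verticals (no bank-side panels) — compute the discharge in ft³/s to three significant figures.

178 ft³/s

Panel 1-2: Δb = 26 ft, d̄ = (0.55+2.24)/2 = 1.395, v̄ = (1.50+3.24)/2 = 2.37 → q = 26×1.395×2.37 = 85.96 ft³/s
Panel 2-3: Δb = 29.2 ft, d̄ = (2.24+0.71)/2 = 1.475, v̄ = (3.24+1.05)/2 = 2.145 → q = 29.2×1.475×2.145 = 92.39 ft³/s
Q = Σ q = 178.3 ft³/s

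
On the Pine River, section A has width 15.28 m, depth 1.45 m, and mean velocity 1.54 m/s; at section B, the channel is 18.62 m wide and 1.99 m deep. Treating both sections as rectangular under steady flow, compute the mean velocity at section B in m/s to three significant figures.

Q = A₁V₁ = (15.28×1.45) × 1.54 = 34.12 m³/s
A₂ = 18.62 × 1.99 = 37.05 m²
V₂ = Q/A₂ = 34.12/37.05 = 0.9208 m/s

0.921 m/s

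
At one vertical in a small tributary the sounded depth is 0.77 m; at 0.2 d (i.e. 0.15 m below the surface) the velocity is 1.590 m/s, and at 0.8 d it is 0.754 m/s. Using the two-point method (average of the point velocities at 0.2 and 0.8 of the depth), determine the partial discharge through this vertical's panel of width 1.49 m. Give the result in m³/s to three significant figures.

v̄ = (1.590 + 0.754) / 2 = 1.172 m/s
q = v̄ × d × w = 1.172 × 0.77 × 1.49 = 1.345 m³/s

1.34 m³/s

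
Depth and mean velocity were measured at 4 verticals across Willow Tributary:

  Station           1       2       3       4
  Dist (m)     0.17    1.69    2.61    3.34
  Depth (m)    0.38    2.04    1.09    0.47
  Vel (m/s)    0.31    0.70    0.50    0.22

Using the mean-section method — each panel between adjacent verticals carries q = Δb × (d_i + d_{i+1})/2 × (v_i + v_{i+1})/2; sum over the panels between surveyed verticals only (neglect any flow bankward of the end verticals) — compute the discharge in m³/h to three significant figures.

7190 m³/h

Panel 1-2: Δb = 1.52 m, d̄ = (0.38+2.04)/2 = 1.21, v̄ = (0.31+0.70)/2 = 0.505 → q = 1.52×1.21×0.505 = 0.9288 m³/s
Panel 2-3: Δb = 0.92 m, d̄ = (2.04+1.09)/2 = 1.565, v̄ = (0.70+0.50)/2 = 0.6 → q = 0.92×1.565×0.6 = 0.8639 m³/s
Panel 3-4: Δb = 0.73 m, d̄ = (1.09+0.47)/2 = 0.78, v̄ = (0.50+0.22)/2 = 0.36 → q = 0.73×0.78×0.36 = 0.2050 m³/s
Q = Σ q = 1.998 m³/s
= 1.998 × 3600 = 7192 m³/h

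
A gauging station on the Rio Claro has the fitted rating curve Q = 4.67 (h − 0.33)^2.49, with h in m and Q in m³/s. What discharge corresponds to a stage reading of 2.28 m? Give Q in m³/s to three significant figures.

Q = 4.67 × (2.28 − 0.33)^2.49 = 4.67 × 1.95^2.49 = 24.63 m³/s

24.6 m³/s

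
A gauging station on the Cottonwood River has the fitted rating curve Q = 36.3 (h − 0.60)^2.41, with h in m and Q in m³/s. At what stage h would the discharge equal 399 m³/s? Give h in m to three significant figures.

h − h₀ = (Q/C)^(1/b) = (399/36.3)^(1/2.41) = 2.704 m
h = 0.60 + 2.704 = 3.304 m

3.30 m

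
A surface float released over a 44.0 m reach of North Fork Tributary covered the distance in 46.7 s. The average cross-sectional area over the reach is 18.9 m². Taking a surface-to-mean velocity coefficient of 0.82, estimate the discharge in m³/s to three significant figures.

v_surface = L / t̄ = 44.0 / 46.7 = 0.9422 m/s
v_mean = 0.82 × 0.9422 = 0.7726 m/s
Q = A × v_mean = 18.9 × 0.7726 = 14.60 m³/s

14.6 m³/s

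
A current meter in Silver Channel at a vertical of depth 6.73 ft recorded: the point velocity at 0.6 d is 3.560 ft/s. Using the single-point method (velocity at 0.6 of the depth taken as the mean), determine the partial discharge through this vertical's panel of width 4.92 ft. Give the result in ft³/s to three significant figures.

118 ft³/s

v̄ = v₀.₆ = 3.560 ft/s
q = v̄ × d × w = 3.560 × 6.73 × 4.92 = 117.9 ft³/s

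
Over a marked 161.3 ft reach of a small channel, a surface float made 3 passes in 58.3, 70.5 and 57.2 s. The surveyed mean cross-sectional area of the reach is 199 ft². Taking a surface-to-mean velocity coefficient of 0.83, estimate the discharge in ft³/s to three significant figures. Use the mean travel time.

430 ft³/s

t̄ = (58.3 + 70.5 + 57.2) / 3 = 62 s
v_surface = L / t̄ = 161.3 / 62 = 2.602 ft/s
v_mean = 0.83 × 2.602 = 2.159 ft/s
Q = A × v_mean = 199 × 2.159 = 429.7 ft³/s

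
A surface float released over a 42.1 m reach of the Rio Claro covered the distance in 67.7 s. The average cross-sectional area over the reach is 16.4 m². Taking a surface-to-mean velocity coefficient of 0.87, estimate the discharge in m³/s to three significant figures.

v_surface = L / t̄ = 42.1 / 67.7 = 0.6219 m/s
v_mean = 0.87 × 0.6219 = 0.5410 m/s
Q = A × v_mean = 16.4 × 0.5410 = 8.873 m³/s

8.87 m³/s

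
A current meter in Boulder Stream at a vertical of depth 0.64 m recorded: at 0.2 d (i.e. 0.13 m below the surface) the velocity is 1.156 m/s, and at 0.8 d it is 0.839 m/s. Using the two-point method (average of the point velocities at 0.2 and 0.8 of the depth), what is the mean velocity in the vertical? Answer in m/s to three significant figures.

v̄ = (1.156 + 0.839) / 2 = 0.9975 m/s

0.998 m/s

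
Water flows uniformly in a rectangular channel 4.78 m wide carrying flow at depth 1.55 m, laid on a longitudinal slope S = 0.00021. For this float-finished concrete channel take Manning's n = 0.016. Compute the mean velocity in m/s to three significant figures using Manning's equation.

0.869 m/s

A = b·y = 4.78 × 1.55 = 7.409 m²
P = b + 2y = 4.78 + 2×1.55 = 7.880 m
R = A/P = 7.409/7.880 = 0.9402 m
Q = (1/n)·A·R^(2/3)·S^(1/2) = (1/0.016) × 7.409 × 0.9402^(2/3) × 0.00021^(1/2) = 6.440 m³/s
V = Q/A = 6.440/7.409 = 0.8693 m/s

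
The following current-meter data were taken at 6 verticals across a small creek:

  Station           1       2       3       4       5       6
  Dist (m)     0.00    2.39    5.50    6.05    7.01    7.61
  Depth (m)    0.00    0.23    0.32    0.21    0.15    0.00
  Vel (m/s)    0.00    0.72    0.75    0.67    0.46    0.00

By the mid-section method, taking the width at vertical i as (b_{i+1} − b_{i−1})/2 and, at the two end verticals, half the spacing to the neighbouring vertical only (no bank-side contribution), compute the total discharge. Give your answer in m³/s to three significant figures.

w_2 = (5.50 − 0.00)/2 = 2.75 m; q_2 = 0.72 × 0.23 × 2.75 = 0.4554 m³/s
w_3 = (6.05 − 2.39)/2 = 1.83 m; q_3 = 0.75 × 0.32 × 1.83 = 0.4392 m³/s
w_4 = (7.01 − 5.50)/2 = 0.755 m; q_4 = 0.67 × 0.21 × 0.755 = 0.1062 m³/s
w_5 = (7.61 − 6.05)/2 = 0.78 m; q_5 = 0.46 × 0.15 × 0.78 = 0.05382 m³/s
Stations 1, 6 contribute zero (depth or velocity is 0).
Q = Σ qᵢ = 1.055 m³/s

1.05 m³/s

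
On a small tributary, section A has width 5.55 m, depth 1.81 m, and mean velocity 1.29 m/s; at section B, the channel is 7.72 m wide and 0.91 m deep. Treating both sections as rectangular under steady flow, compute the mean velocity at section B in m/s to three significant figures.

Q = A₁V₁ = (5.55×1.81) × 1.29 = 12.96 m³/s
A₂ = 7.72 × 0.91 = 7.025 m²
V₂ = Q/A₂ = 12.96/7.025 = 1.845 m/s

1.84 m/s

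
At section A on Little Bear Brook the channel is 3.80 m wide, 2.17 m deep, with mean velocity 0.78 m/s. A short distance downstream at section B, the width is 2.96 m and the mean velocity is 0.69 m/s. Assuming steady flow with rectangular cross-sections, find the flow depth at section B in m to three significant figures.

Q = A₁V₁ = (3.80×2.17) × 0.78 = 6.432 m³/s
d₂ = Q/(b₂ V₂) = 6.432/(2.96×0.69) = 3.149 m

3.15 m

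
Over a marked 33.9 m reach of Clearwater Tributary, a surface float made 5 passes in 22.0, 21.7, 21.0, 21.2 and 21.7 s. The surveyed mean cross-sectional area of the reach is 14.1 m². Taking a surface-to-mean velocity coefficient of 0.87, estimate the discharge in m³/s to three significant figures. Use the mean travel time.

19.3 m³/s

t̄ = (22.0 + 21.7 + 21.0 + 21.2 + 21.7) / 5 = 21.52 s
v_surface = L / t̄ = 33.9 / 21.52 = 1.575 m/s
v_mean = 0.87 × 1.575 = 1.370 m/s
Q = A × v_mean = 14.1 × 1.370 = 19.32 m³/s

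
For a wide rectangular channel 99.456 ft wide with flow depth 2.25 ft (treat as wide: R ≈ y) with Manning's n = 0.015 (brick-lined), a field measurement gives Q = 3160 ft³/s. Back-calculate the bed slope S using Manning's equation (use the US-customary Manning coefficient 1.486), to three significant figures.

A = b·y = 99.456 × 2.25 = 223.8 ft²
Wide channel: R ≈ y = 2.25 ft
S = (Q·n / (1.486·A·R^(2/3)))² = (3160×0.015 / (1.486×223.8×1.717))² = 0.006892

0.00689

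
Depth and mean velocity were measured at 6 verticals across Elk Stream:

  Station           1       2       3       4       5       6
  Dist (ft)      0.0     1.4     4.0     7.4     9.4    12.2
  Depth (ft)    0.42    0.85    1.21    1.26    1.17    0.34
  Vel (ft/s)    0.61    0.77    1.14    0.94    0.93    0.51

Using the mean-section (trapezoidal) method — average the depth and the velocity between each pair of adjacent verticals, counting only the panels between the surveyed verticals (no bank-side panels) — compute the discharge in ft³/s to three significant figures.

Panel 1-2: Δb = 1.4 ft, d̄ = (0.42+0.85)/2 = 0.635, v̄ = (0.61+0.77)/2 = 0.69 → q = 1.4×0.635×0.69 = 0.6134 ft³/s
Panel 2-3: Δb = 2.6 ft, d̄ = (0.85+1.21)/2 = 1.03, v̄ = (0.77+1.14)/2 = 0.955 → q = 2.6×1.03×0.955 = 2.557 ft³/s
Panel 3-4: Δb = 3.4 ft, d̄ = (1.21+1.26)/2 = 1.235, v̄ = (1.14+0.94)/2 = 1.04 → q = 3.4×1.235×1.04 = 4.367 ft³/s
Panel 4-5: Δb = 2 ft, d̄ = (1.26+1.17)/2 = 1.215, v̄ = (0.94+0.93)/2 = 0.935 → q = 2×1.215×0.935 = 2.272 ft³/s
Panel 5-6: Δb = 2.8 ft, d̄ = (1.17+0.34)/2 = 0.755, v̄ = (0.93+0.51)/2 = 0.72 → q = 2.8×0.755×0.72 = 1.522 ft³/s
Q = Σ q = 11.33 ft³/s

11.3 ft³/s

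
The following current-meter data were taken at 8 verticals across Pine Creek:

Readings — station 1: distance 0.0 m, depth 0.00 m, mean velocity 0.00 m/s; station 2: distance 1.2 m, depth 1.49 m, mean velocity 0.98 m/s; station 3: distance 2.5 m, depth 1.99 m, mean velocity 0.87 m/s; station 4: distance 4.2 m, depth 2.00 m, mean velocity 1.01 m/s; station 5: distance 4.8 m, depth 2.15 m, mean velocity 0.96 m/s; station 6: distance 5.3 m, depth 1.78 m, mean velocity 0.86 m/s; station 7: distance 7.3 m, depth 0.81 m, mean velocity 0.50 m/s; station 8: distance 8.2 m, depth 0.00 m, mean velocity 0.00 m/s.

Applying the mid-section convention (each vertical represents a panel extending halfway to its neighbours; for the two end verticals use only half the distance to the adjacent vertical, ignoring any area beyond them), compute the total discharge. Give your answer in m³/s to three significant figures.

w_2 = (2.5 − 0.0)/2 = 1.25 m; q_2 = 0.98 × 1.49 × 1.25 = 1.825 m³/s
w_3 = (4.2 − 1.2)/2 = 1.5 m; q_3 = 0.87 × 1.99 × 1.5 = 2.597 m³/s
w_4 = (4.8 − 2.5)/2 = 1.15 m; q_4 = 1.01 × 2.00 × 1.15 = 2.323 m³/s
w_5 = (5.3 − 4.2)/2 = 0.55 m; q_5 = 0.96 × 2.15 × 0.55 = 1.135 m³/s
w_6 = (7.3 − 4.8)/2 = 1.25 m; q_6 = 0.86 × 1.78 × 1.25 = 1.914 m³/s
w_7 = (8.2 − 5.3)/2 = 1.45 m; q_7 = 0.50 × 0.81 × 1.45 = 0.5873 m³/s
Stations 1, 8 contribute zero (depth or velocity is 0).
Q = Σ qᵢ = 10.38 m³/s

10.4 m³/s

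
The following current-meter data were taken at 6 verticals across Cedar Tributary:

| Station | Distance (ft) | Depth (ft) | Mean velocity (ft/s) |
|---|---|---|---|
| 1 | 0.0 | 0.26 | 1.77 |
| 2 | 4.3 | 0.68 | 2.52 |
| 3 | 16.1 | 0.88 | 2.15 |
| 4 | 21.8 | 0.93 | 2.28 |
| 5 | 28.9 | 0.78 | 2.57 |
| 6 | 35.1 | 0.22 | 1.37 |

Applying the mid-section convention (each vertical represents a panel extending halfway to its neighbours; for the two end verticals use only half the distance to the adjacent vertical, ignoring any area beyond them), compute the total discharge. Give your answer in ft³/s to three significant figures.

59.2 ft³/s

w_1 = (4.3 − 0.0)/2 = 2.15 ft; q_1 = 1.77 × 0.26 × 2.15 = 0.9894 ft³/s
w_2 = (16.1 − 0.0)/2 = 8.05 ft; q_2 = 2.52 × 0.68 × 8.05 = 13.79 ft³/s
w_3 = (21.8 − 4.3)/2 = 8.75 ft; q_3 = 2.15 × 0.88 × 8.75 = 16.56 ft³/s
w_4 = (28.9 − 16.1)/2 = 6.4 ft; q_4 = 2.28 × 0.93 × 6.4 = 13.57 ft³/s
w_5 = (35.1 − 21.8)/2 = 6.65 ft; q_5 = 2.57 × 0.78 × 6.65 = 13.33 ft³/s
w_6 = (35.1 − 28.9)/2 = 3.1 ft; q_6 = 1.37 × 0.22 × 3.1 = 0.9343 ft³/s
Q = Σ qᵢ = 59.17 ft³/s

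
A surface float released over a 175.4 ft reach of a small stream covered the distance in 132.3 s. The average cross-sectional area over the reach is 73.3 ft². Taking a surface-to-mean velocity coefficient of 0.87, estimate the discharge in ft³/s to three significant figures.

v_surface = L / t̄ = 175.4 / 132.3 = 1.326 ft/s
v_mean = 0.87 × 1.326 = 1.153 ft/s
Q = A × v_mean = 73.3 × 1.153 = 84.55 ft³/s

84.5 ft³/s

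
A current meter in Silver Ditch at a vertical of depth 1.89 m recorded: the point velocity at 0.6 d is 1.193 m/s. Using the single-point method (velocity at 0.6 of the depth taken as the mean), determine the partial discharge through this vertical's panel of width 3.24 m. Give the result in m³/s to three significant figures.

7.31 m³/s

v̄ = v₀.₆ = 1.193 m/s
q = v̄ × d × w = 1.193 × 1.89 × 3.24 = 7.305 m³/s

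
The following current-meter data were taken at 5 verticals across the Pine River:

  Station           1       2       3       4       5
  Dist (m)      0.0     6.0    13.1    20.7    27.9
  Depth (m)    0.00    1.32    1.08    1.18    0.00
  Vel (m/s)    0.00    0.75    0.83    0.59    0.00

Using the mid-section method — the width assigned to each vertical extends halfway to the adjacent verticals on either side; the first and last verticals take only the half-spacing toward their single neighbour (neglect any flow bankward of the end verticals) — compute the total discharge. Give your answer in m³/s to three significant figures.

18.2 m³/s

w_2 = (13.1 − 0.0)/2 = 6.55 m; q_2 = 0.75 × 1.32 × 6.55 = 6.485 m³/s
w_3 = (20.7 − 6.0)/2 = 7.35 m; q_3 = 0.83 × 1.08 × 7.35 = 6.589 m³/s
w_4 = (27.9 − 13.1)/2 = 7.4 m; q_4 = 0.59 × 1.18 × 7.4 = 5.152 m³/s
Stations 1, 5 contribute zero (depth or velocity is 0).
Q = Σ qᵢ = 18.22 m³/s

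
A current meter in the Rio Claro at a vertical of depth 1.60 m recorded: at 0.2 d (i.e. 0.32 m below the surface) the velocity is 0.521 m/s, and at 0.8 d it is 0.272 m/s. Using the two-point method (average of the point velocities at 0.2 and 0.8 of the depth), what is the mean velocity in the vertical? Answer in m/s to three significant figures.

v̄ = (0.521 + 0.272) / 2 = 0.3965 m/s

0.397 m/s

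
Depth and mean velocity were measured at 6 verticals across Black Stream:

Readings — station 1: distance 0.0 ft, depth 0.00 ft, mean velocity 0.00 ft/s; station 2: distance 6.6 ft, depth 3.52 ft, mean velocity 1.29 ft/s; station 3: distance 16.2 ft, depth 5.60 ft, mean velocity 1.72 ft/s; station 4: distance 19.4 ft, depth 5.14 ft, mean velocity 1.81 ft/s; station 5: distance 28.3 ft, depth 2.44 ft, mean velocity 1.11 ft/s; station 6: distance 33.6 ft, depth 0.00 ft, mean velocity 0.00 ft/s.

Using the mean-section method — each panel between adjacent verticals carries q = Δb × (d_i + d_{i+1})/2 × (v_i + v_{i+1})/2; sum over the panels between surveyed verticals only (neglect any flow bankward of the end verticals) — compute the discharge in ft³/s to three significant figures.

Panel 1-2: Δb = 6.6 ft, d̄ = (0.00+3.52)/2 = 1.76, v̄ = (0.00+1.29)/2 = 0.645 → q = 6.6×1.76×0.645 = 7.492 ft³/s
Panel 2-3: Δb = 9.6 ft, d̄ = (3.52+5.60)/2 = 4.56, v̄ = (1.29+1.72)/2 = 1.505 → q = 9.6×4.56×1.505 = 65.88 ft³/s
Panel 3-4: Δb = 3.2 ft, d̄ = (5.60+5.14)/2 = 5.37, v̄ = (1.72+1.81)/2 = 1.765 → q = 3.2×5.37×1.765 = 30.33 ft³/s
Panel 4-5: Δb = 8.9 ft, d̄ = (5.14+2.44)/2 = 3.79, v̄ = (1.81+1.11)/2 = 1.46 → q = 8.9×3.79×1.46 = 49.25 ft³/s
Panel 5-6: Δb = 5.3 ft, d̄ = (2.44+0.00)/2 = 1.22, v̄ = (1.11+0.00)/2 = 0.555 → q = 5.3×1.22×0.555 = 3.589 ft³/s
Q = Σ q = 156.5 ft³/s

157 ft³/s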